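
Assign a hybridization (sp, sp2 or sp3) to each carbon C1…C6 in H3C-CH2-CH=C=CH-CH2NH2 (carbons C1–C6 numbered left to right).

C1 sp3, C2 sp3, C3 sp2, C4 sp, C5 sp2, C6 sp3

C1 has 4 σ bonds: steric number 4 → sp3.
C2 is sp3: 4 σ bonds, 4 electron-density regions.
C3: 3 σ bonds, plus one π bond; 3 regions of electron density → sp2.
C4 has 2 σ bonds, plus two π bonds: steric number 2 → sp.
C5 has 3 σ bonds, plus one π bond: steric number 3 → sp2.
C6 — 4 σ bonds. Steric number 4, so sp3.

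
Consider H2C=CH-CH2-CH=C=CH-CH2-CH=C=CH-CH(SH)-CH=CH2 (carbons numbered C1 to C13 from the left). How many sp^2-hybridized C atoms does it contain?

C1: sp2 ✓
C2: sp2 ✓
C3: sp3
C4: sp2 ✓
C5: sp
C6: sp2 ✓
C7: sp3
C8: sp2 ✓
C9: sp
C10: sp2 ✓
C11: sp3
C12: sp2 ✓
C13: sp2 ✓
C1, C2, C4, C6, C8, C10, C12, C13 → 8 sp2 carbons.

8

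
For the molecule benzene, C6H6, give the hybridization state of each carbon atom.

sp^2

Every ring carbon has three σ bonds and contributes one p electron to the aromatic π system.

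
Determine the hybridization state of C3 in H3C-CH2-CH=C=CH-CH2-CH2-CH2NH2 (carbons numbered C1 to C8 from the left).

C3: 3 σ bonds, plus one π bond — 3 electron domains, sp2.

sp2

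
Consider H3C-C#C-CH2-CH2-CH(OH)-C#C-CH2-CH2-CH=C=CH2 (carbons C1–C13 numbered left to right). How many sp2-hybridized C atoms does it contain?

2

C1: sp3
C2: sp
C3: sp
C4: sp3
C5: sp3
C6: sp3
C7: sp
C8: sp
C9: sp3
C10: sp3
C11: sp2 ✓
C12: sp
C13: sp2 ✓
C11, C13 → 2 sp2 carbons.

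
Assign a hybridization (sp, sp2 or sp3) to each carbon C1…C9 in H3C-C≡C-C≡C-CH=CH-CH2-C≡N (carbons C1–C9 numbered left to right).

C1 sp3, C2 sp, C3 sp, C4 sp, C5 sp, C6 sp2, C7 sp2, C8 sp3, C9 sp

C1 has 4 σ bonds: steric number 4 → sp3.
C2 — 2 σ bonds, plus two π bonds. Steric number 2, so sp.
C3 is sp: 2 σ bonds, plus two π bonds, 2 electron-density regions.
C4 carries 2 σ bonds, plus two π bonds, giving a steric number of 2, so it is sp.
C5: 2 σ bonds, plus two π bonds — 2 electron domains, sp.
C6 (3 σ bonds, plus one π bond) has steric number 3: sp2.
C7 carries 3 σ bonds, plus one π bond, giving a steric number of 3, so it is sp2.
C8 has 4 σ bonds: steric number 4 → sp3.
C9 has 2 σ bonds, plus two π bonds: steric number 2 → sp.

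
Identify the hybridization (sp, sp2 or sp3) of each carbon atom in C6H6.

sp2

Every ring carbon has three σ bonds and contributes one p electron to the aromatic π system.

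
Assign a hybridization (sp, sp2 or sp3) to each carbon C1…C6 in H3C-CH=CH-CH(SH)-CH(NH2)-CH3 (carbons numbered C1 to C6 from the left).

C1 has 4 σ bonds: steric number 4 → sp3.
C2 (3 σ bonds, plus one π bond) has steric number 3: sp2.
C3 is sp2: 3 σ bonds, plus one π bond, 3 electron-density regions.
C4: 4 σ bonds; 4 regions of electron density → sp3.
C5 (4 σ bonds) has steric number 4: sp3.
C6 has 4 σ bonds: steric number 4 → sp3.

C1 sp3, C2 sp2, C3 sp2, C4 sp3, C5 sp3, C6 sp3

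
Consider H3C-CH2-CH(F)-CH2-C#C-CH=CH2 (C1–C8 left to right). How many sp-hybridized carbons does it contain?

C1: sp3
C2: sp3
C3: sp3
C4: sp3
C5: sp ✓
C6: sp ✓
C7: sp2
C8: sp2
C5, C6 → 2 sp carbons.

2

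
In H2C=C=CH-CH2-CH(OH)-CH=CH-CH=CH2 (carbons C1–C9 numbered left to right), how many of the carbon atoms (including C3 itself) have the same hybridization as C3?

6

C3 is sp2 (one π bond).
C1: sp2 ✓
C2: sp
C3: sp2 ✓
C4: sp3
C5: sp3
C6: sp2 ✓
C7: sp2 ✓
C8: sp2 ✓
C9: sp2 ✓
6 carbons are sp2.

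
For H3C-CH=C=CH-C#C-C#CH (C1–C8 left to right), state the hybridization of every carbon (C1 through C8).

C1 (4 σ bonds) has steric number 4: sp3.
C2 carries 3 σ bonds, plus one π bond, giving a steric number of 3, so it is sp2.
C3 is sp: 2 σ bonds, plus two π bonds, 2 electron-density regions.
C4 (3 σ bonds, plus one π bond) has steric number 3: sp2.
C5: 2 σ bonds, plus two π bonds — 2 electron domains, sp.
C6 is sp: 2 σ bonds, plus two π bonds, 2 electron-density regions.
C7 is sp: 2 σ bonds, plus two π bonds, 2 electron-density regions.
C8: 2 σ bonds, plus two π bonds; 2 regions of electron density → sp.

C1 sp3, C2 sp2, C3 sp, C4 sp2, C5 sp, C6 sp, C7 sp, C8 sp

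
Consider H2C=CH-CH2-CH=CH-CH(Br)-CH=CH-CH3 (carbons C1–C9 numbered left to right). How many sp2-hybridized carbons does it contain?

C1: sp2 ✓
C2: sp2 ✓
C3: sp3
C4: sp2 ✓
C5: sp2 ✓
C6: sp3
C7: sp2 ✓
C8: sp2 ✓
C9: sp3
C1, C2, C4, C5, C7, C8 → 6 sp2 carbons.

6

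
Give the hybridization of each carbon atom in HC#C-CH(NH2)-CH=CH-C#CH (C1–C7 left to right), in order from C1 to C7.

C1: 2 σ bonds, plus two π bonds; 2 regions of electron density → sp.
C2 (2 σ bonds, plus two π bonds) has steric number 2: sp.
C3 is sp3: 4 σ bonds, 4 electron-density regions.
C4: 3 σ bonds, plus one π bond; 3 regions of electron density → sp2.
C5 — 3 σ bonds, plus one π bond. Steric number 3, so sp2.
C6: 2 σ bonds, plus two π bonds; 2 regions of electron density → sp.
C7 has 2 σ bonds, plus two π bonds: steric number 2 → sp.

C1 sp, C2 sp, C3 sp3, C4 sp2, C5 sp2, C6 sp, C7 sp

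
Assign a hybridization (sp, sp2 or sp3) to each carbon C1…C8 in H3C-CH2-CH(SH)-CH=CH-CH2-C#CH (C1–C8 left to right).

C1 has 4 σ bonds: steric number 4 → sp3.
C2 has 4 σ bonds: steric number 4 → sp3.
C3: 4 σ bonds — 4 electron domains, sp3.
C4 (3 σ bonds, plus one π bond) has steric number 3: sp2.
C5 carries 3 σ bonds, plus one π bond, giving a steric number of 3, so it is sp2.
C6 carries 4 σ bonds, giving a steric number of 4, so it is sp3.
C7: 2 σ bonds, plus two π bonds; 2 regions of electron density → sp.
C8: 2 σ bonds, plus two π bonds — 2 electron domains, sp.

C1 sp3, C2 sp3, C3 sp3, C4 sp2, C5 sp2, C6 sp3, C7 sp, C8 sp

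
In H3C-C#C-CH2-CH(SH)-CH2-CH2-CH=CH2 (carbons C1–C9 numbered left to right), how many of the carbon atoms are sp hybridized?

C1: sp3
C2: sp ✓
C3: sp ✓
C4: sp3
C5: sp3
C6: sp3
C7: sp3
C8: sp2
C9: sp2
C2, C3 → 2 sp carbons.

2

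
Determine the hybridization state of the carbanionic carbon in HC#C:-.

One σ bond + one lone pair = steric number 2 → sp.

sp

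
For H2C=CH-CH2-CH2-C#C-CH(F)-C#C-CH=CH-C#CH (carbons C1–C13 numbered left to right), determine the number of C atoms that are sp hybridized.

6

C1: sp2
C2: sp2
C3: sp3
C4: sp3
C5: sp ✓
C6: sp ✓
C7: sp3
C8: sp ✓
C9: sp ✓
C10: sp2
C11: sp2
C12: sp ✓
C13: sp ✓
C5, C6, C8, C9, C12, C13 → 6 sp carbons.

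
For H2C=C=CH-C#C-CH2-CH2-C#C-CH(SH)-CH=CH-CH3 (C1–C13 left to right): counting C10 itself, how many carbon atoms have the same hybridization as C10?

C10 is sp3 (only σ bonds).
C1: sp2
C2: sp
C3: sp2
C4: sp
C5: sp
C6: sp3 ✓
C7: sp3 ✓
C8: sp
C9: sp
C10: sp3 ✓
C11: sp2
C12: sp2
C13: sp3 ✓
4 carbons are sp3.

4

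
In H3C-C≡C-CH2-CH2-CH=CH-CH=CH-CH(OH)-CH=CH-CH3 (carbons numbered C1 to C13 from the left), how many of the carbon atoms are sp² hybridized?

6

C1: sp3
C2: sp
C3: sp
C4: sp3
C5: sp3
C6: sp2 ✓
C7: sp2 ✓
C8: sp2 ✓
C9: sp2 ✓
C10: sp3
C11: sp2 ✓
C12: sp2 ✓
C13: sp3
C6, C7, C8, C9, C11, C12 → 6 sp2 carbons.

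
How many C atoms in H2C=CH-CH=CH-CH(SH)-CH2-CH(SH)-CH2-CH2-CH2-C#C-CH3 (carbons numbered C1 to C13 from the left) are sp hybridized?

C1: sp2
C2: sp2
C3: sp2
C4: sp2
C5: sp3
C6: sp3
C7: sp3
C8: sp3
C9: sp3
C10: sp3
C11: sp ✓
C12: sp ✓
C13: sp3
C11, C12 → 2 sp carbons.

2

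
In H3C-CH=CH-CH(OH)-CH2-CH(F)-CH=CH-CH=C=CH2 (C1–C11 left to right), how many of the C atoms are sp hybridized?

1

C1: sp3
C2: sp2
C3: sp2
C4: sp3
C5: sp3
C6: sp3
C7: sp2
C8: sp2
C9: sp2
C10: sp ✓
C11: sp2
C10 → 1 sp carbon.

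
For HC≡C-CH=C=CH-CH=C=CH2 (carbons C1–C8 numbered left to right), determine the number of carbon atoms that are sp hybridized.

4

C1: sp ✓
C2: sp ✓
C3: sp2
C4: sp ✓
C5: sp2
C6: sp2
C7: sp ✓
C8: sp2
C1, C2, C4, C7 → 4 sp carbons.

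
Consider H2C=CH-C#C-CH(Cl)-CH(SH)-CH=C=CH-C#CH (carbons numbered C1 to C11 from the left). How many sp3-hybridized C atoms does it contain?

C1: sp2
C2: sp2
C3: sp
C4: sp
C5: sp3 ✓
C6: sp3 ✓
C7: sp2
C8: sp
C9: sp2
C10: sp
C11: sp
C5, C6 → 2 sp3 carbons.

2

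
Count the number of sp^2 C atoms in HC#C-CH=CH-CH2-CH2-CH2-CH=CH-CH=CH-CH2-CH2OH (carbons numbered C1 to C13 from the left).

C1: sp
C2: sp
C3: sp2 ✓
C4: sp2 ✓
C5: sp3
C6: sp3
C7: sp3
C8: sp2 ✓
C9: sp2 ✓
C10: sp2 ✓
C11: sp2 ✓
C12: sp3
C13: sp3
C3, C4, C8, C9, C10, C11 → 6 sp2 carbons.

6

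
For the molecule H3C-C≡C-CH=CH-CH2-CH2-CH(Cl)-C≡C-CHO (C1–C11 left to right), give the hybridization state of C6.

C6 — 4 σ bonds. Steric number 4, so sp3.

sp3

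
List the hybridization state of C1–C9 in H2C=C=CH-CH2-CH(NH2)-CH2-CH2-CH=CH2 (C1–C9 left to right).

C1 sp2, C2 sp, C3 sp2, C4 sp3, C5 sp3, C6 sp3, C7 sp3, C8 sp2, C9 sp2

C1: 3 σ bonds, plus one π bond; 3 regions of electron density → sp2.
C2 has 2 σ bonds, plus two π bonds: steric number 2 → sp.
C3: 3 σ bonds, plus one π bond — 3 electron domains, sp2.
C4: 4 σ bonds; 4 regions of electron density → sp3.
C5 carries 4 σ bonds, giving a steric number of 4, so it is sp3.
C6: 4 σ bonds — 4 electron domains, sp3.
C7 (4 σ bonds) has steric number 4: sp3.
C8 is sp2: 3 σ bonds, plus one π bond, 3 electron-density regions.
C9 is sp2: 3 σ bonds, plus one π bond, 3 electron-density regions.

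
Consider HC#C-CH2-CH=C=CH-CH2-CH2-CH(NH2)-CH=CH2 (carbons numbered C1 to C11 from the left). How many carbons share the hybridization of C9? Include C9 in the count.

4

C9 is sp3 (only σ bonds).
C1: sp
C2: sp
C3: sp3 ✓
C4: sp2
C5: sp
C6: sp2
C7: sp3 ✓
C8: sp3 ✓
C9: sp3 ✓
C10: sp2
C11: sp2
4 carbons are sp3.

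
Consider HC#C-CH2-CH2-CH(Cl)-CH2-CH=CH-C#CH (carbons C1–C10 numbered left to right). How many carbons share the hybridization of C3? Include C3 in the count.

4

C3 is sp3 (only σ bonds).
C1: sp
C2: sp
C3: sp3 ✓
C4: sp3 ✓
C5: sp3 ✓
C6: sp3 ✓
C7: sp2
C8: sp2
C9: sp
C10: sp
4 carbons are sp3.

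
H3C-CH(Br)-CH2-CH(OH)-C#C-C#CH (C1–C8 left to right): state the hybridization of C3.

C3 — 4 σ bonds. Steric number 4, so sp3.

sp³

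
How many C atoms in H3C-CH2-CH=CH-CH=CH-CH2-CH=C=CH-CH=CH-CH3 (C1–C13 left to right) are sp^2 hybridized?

C1: sp3
C2: sp3
C3: sp2 ✓
C4: sp2 ✓
C5: sp2 ✓
C6: sp2 ✓
C7: sp3
C8: sp2 ✓
C9: sp
C10: sp2 ✓
C11: sp2 ✓
C12: sp2 ✓
C13: sp3
C3, C4, C5, C6, C8, C10, C11, C12 → 8 sp2 carbons.

8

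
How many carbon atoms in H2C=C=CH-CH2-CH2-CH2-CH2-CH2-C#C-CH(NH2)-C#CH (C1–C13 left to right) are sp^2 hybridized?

2

C1: sp2 ✓
C2: sp
C3: sp2 ✓
C4: sp3
C5: sp3
C6: sp3
C7: sp3
C8: sp3
C9: sp
C10: sp
C11: sp3
C12: sp
C13: sp
C1, C3 → 2 sp2 carbons.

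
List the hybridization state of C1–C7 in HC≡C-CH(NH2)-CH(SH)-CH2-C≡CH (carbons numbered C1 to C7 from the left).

C1: 2 σ bonds, plus two π bonds; 2 regions of electron density → sp.
C2 is sp: 2 σ bonds, plus two π bonds, 2 electron-density regions.
C3 (4 σ bonds) has steric number 4: sp3.
C4: 4 σ bonds; 4 regions of electron density → sp3.
C5 — 4 σ bonds. Steric number 4, so sp3.
C6: 2 σ bonds, plus two π bonds — 2 electron domains, sp.
C7 has 2 σ bonds, plus two π bonds: steric number 2 → sp.

C1 sp, C2 sp, C3 sp3, C4 sp3, C5 sp3, C6 sp, C7 sp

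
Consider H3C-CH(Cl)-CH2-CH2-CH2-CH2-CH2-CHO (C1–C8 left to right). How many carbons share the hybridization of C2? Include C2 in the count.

7

C2 is sp3 (only σ bonds).
C1: sp3 ✓
C2: sp3 ✓
C3: sp3 ✓
C4: sp3 ✓
C5: sp3 ✓
C6: sp3 ✓
C7: sp3 ✓
C8: sp2
7 carbons are sp3.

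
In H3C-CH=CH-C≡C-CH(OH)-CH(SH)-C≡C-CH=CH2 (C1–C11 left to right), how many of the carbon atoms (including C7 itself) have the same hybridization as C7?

C7 is sp3 (only σ bonds).
C1: sp3 ✓
C2: sp2
C3: sp2
C4: sp
C5: sp
C6: sp3 ✓
C7: sp3 ✓
C8: sp
C9: sp
C10: sp2
C11: sp2
3 carbons are sp3.

3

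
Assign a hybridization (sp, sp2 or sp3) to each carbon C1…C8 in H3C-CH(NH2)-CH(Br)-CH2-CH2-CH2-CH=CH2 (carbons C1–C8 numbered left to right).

C1 sp3, C2 sp3, C3 sp3, C4 sp3, C5 sp3, C6 sp3, C7 sp2, C8 sp2

C1 carries 4 σ bonds, giving a steric number of 4, so it is sp3.
C2 (4 σ bonds) has steric number 4: sp3.
C3 (4 σ bonds) has steric number 4: sp3.
C4 is sp3: 4 σ bonds, 4 electron-density regions.
C5 carries 4 σ bonds, giving a steric number of 4, so it is sp3.
C6 has 4 σ bonds: steric number 4 → sp3.
C7: 3 σ bonds, plus one π bond; 3 regions of electron density → sp2.
C8 (3 σ bonds, plus one π bond) has steric number 3: sp2.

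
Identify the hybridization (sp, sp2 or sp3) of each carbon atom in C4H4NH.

sp^2

Each carbon atom — 3 σ bonds, plus one π bond. Steric number 3, so sp2.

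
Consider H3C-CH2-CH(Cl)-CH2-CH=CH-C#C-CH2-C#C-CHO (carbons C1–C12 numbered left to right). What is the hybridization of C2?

C2: 4 σ bonds — 4 electron domains, sp3.

sp³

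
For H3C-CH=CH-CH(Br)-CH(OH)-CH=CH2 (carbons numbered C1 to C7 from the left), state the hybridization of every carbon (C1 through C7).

C1 sp3, C2 sp2, C3 sp2, C4 sp3, C5 sp3, C6 sp2, C7 sp2

C1 carries 4 σ bonds, giving a steric number of 4, so it is sp3.
C2 — 3 σ bonds, plus one π bond. Steric number 3, so sp2.
C3 has 3 σ bonds, plus one π bond: steric number 3 → sp2.
C4 (4 σ bonds) has steric number 4: sp3.
C5 — 4 σ bonds. Steric number 4, so sp3.
C6 has 3 σ bonds, plus one π bond: steric number 3 → sp2.
C7: 3 σ bonds, plus one π bond — 3 electron domains, sp2.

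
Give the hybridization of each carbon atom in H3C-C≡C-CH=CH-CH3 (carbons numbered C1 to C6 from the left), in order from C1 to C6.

C1 sp3, C2 sp, C3 sp, C4 sp2, C5 sp2, C6 sp3

C1: 4 σ bonds — 4 electron domains, sp3.
C2 (2 σ bonds, plus two π bonds) has steric number 2: sp.
C3 (2 σ bonds, plus two π bonds) has steric number 2: sp.
C4 has 3 σ bonds, plus one π bond: steric number 3 → sp2.
C5 carries 3 σ bonds, plus one π bond, giving a steric number of 3, so it is sp2.
C6: 4 σ bonds — 4 electron domains, sp3.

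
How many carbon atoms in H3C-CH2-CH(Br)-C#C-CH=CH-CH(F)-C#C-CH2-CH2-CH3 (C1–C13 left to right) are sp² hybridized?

C1: sp3
C2: sp3
C3: sp3
C4: sp
C5: sp
C6: sp2 ✓
C7: sp2 ✓
C8: sp3
C9: sp
C10: sp
C11: sp3
C12: sp3
C13: sp3
C6, C7 → 2 sp2 carbons.

2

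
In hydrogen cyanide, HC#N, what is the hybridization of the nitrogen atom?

The nitrogen atom — 1 σ bond and 1 lone pair, plus two π bonds. Steric number 2, so sp.

sp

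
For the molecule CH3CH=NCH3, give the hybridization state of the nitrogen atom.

sp²

Two σ bonds + one lone pair = steric number 3 → sp2.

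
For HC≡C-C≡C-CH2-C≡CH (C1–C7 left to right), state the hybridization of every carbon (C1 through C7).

C1 sp, C2 sp, C3 sp, C4 sp, C5 sp3, C6 sp, C7 sp

C1: 2 σ bonds, plus two π bonds — 2 electron domains, sp.
C2: 2 σ bonds, plus two π bonds; 2 regions of electron density → sp.
C3 — 2 σ bonds, plus two π bonds. Steric number 2, so sp.
C4 — 2 σ bonds, plus two π bonds. Steric number 2, so sp.
C5: 4 σ bonds; 4 regions of electron density → sp3.
C6: 2 σ bonds, plus two π bonds — 2 electron domains, sp.
C7 (2 σ bonds, plus two π bonds) has steric number 2: sp.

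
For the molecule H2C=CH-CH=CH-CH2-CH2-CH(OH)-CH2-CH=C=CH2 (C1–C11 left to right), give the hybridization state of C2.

sp²

C2 carries 3 σ bonds, plus one π bond, giving a steric number of 3, so it is sp2.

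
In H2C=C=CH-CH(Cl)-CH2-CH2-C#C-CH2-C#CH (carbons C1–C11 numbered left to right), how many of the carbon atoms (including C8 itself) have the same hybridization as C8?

C8 is sp (two π bonds).
C1: sp2
C2: sp ✓
C3: sp2
C4: sp3
C5: sp3
C6: sp3
C7: sp ✓
C8: sp ✓
C9: sp3
C10: sp ✓
C11: sp ✓
5 carbons are sp.

5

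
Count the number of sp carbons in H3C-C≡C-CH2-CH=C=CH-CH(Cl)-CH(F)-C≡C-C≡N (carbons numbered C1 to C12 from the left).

C1: sp3
C2: sp ✓
C3: sp ✓
C4: sp3
C5: sp2
C6: sp ✓
C7: sp2
C8: sp3
C9: sp3
C10: sp ✓
C11: sp ✓
C12: sp ✓
C2, C3, C6, C10, C11, C12 → 6 sp carbons.

6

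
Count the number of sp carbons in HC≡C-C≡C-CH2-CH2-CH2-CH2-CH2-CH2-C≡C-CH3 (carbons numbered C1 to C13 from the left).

C1: sp ✓
C2: sp ✓
C3: sp ✓
C4: sp ✓
C5: sp3
C6: sp3
C7: sp3
C8: sp3
C9: sp3
C10: sp3
C11: sp ✓
C12: sp ✓
C13: sp3
C1, C2, C3, C4, C11, C12 → 6 sp carbons.

6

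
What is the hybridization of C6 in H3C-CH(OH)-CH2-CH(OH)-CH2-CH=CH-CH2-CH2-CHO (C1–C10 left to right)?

sp^2

C6: 3 σ bonds, plus one π bond; 3 regions of electron density → sp2.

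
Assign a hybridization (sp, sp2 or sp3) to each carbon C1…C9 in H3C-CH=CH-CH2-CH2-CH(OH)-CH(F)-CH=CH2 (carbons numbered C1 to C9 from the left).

C1 sp3, C2 sp2, C3 sp2, C4 sp3, C5 sp3, C6 sp3, C7 sp3, C8 sp2, C9 sp2

C1 carries 4 σ bonds, giving a steric number of 4, so it is sp3.
C2 has 3 σ bonds, plus one π bond: steric number 3 → sp2.
C3 carries 3 σ bonds, plus one π bond, giving a steric number of 3, so it is sp2.
C4 — 4 σ bonds. Steric number 4, so sp3.
C5: 4 σ bonds — 4 electron domains, sp3.
C6: 4 σ bonds — 4 electron domains, sp3.
C7 — 4 σ bonds. Steric number 4, so sp3.
C8 has 3 σ bonds, plus one π bond: steric number 3 → sp2.
C9: 3 σ bonds, plus one π bond — 3 electron domains, sp2.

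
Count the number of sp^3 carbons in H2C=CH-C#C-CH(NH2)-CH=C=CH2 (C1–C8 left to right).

C1: sp2
C2: sp2
C3: sp
C4: sp
C5: sp3 ✓
C6: sp2
C7: sp
C8: sp2
C5 → 1 sp3 carbon.

1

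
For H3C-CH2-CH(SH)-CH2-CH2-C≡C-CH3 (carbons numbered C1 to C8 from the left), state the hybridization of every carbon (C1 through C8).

C1: 4 σ bonds — 4 electron domains, sp3.
C2 has 4 σ bonds: steric number 4 → sp3.
C3 (4 σ bonds) has steric number 4: sp3.
C4 is sp3: 4 σ bonds, 4 electron-density regions.
C5 carries 4 σ bonds, giving a steric number of 4, so it is sp3.
C6 — 2 σ bonds, plus two π bonds. Steric number 2, so sp.
C7 (2 σ bonds, plus two π bonds) has steric number 2: sp.
C8 is sp3: 4 σ bonds, 4 electron-density regions.

C1 sp3, C2 sp3, C3 sp3, C4 sp3, C5 sp3, C6 sp, C7 sp, C8 sp3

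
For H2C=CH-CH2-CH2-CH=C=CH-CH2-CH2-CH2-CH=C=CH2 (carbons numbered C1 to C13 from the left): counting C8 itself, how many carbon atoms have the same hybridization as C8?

5

C8 is sp3 (only σ bonds).
C1: sp2
C2: sp2
C3: sp3 ✓
C4: sp3 ✓
C5: sp2
C6: sp
C7: sp2
C8: sp3 ✓
C9: sp3 ✓
C10: sp3 ✓
C11: sp2
C12: sp
C13: sp2
5 carbons are sp3.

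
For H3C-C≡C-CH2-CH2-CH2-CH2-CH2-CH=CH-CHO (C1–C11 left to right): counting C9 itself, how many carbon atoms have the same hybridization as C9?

C9 is sp2 (one π bond).
C1: sp3
C2: sp
C3: sp
C4: sp3
C5: sp3
C6: sp3
C7: sp3
C8: sp3
C9: sp2 ✓
C10: sp2 ✓
C11: sp2 ✓
3 carbons are sp2.

3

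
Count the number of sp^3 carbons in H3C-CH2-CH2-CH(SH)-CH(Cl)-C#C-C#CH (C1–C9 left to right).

C1: sp3 ✓
C2: sp3 ✓
C3: sp3 ✓
C4: sp3 ✓
C5: sp3 ✓
C6: sp
C7: sp
C8: sp
C9: sp
C1, C2, C3, C4, C5 → 5 sp3 carbons.

5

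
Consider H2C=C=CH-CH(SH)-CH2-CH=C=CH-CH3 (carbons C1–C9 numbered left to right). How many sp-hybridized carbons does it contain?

2

C1: sp2
C2: sp ✓
C3: sp2
C4: sp3
C5: sp3
C6: sp2
C7: sp ✓
C8: sp2
C9: sp3
C2, C7 → 2 sp carbons.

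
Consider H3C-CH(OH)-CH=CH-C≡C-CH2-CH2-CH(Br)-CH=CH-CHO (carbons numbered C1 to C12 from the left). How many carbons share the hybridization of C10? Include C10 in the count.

5

C10 is sp2 (one π bond).
C1: sp3
C2: sp3
C3: sp2 ✓
C4: sp2 ✓
C5: sp
C6: sp
C7: sp3
C8: sp3
C9: sp3
C10: sp2 ✓
C11: sp2 ✓
C12: sp2 ✓
5 carbons are sp2.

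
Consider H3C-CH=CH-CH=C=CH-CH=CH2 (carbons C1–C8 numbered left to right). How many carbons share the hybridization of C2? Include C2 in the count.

6

C2 is sp2 (one π bond).
C1: sp3
C2: sp2 ✓
C3: sp2 ✓
C4: sp2 ✓
C5: sp
C6: sp2 ✓
C7: sp2 ✓
C8: sp2 ✓
6 carbons are sp2.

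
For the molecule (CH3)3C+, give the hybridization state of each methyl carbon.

Each methyl carbon — 4 σ bonds. Steric number 4, so sp3.

sp3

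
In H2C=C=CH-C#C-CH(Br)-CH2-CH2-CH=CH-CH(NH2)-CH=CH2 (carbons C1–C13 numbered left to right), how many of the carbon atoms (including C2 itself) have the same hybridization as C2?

3

C2 is sp (two π bonds).
C1: sp2
C2: sp ✓
C3: sp2
C4: sp ✓
C5: sp ✓
C6: sp3
C7: sp3
C8: sp3
C9: sp2
C10: sp2
C11: sp3
C12: sp2
C13: sp2
3 carbons are sp.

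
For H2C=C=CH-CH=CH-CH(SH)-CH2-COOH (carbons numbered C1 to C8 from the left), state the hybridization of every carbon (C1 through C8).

C1 sp2, C2 sp, C3 sp2, C4 sp2, C5 sp2, C6 sp3, C7 sp3, C8 sp2

C1 carries 3 σ bonds, plus one π bond, giving a steric number of 3, so it is sp2.
C2 — 2 σ bonds, plus two π bonds. Steric number 2, so sp.
C3 — 3 σ bonds, plus one π bond. Steric number 3, so sp2.
C4 carries 3 σ bonds, plus one π bond, giving a steric number of 3, so it is sp2.
C5 — 3 σ bonds, plus one π bond. Steric number 3, so sp2.
C6: 4 σ bonds; 4 regions of electron density → sp3.
C7: 4 σ bonds — 4 electron domains, sp3.
C8 — 3 σ bonds, plus one π bond. Steric number 3, so sp2.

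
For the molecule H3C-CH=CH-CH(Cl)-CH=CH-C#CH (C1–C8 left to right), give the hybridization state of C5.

C5: 3 σ bonds, plus one π bond — 3 electron domains, sp2.

sp²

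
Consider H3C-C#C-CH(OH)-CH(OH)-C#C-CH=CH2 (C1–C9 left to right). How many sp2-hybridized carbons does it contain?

C1: sp3
C2: sp
C3: sp
C4: sp3
C5: sp3
C6: sp
C7: sp
C8: sp2 ✓
C9: sp2 ✓
C8, C9 → 2 sp2 carbons.

2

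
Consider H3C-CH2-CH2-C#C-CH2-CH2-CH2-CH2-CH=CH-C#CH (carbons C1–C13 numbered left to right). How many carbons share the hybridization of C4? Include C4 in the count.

C4 is sp (two π bonds).
C1: sp3
C2: sp3
C3: sp3
C4: sp ✓
C5: sp ✓
C6: sp3
C7: sp3
C8: sp3
C9: sp3
C10: sp2
C11: sp2
C12: sp ✓
C13: sp ✓
4 carbons are sp.

4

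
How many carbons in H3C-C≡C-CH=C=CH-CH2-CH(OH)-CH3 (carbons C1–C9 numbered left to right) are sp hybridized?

3

C1: sp3
C2: sp ✓
C3: sp ✓
C4: sp2
C5: sp ✓
C6: sp2
C7: sp3
C8: sp3
C9: sp3
C2, C3, C5 → 3 sp carbons.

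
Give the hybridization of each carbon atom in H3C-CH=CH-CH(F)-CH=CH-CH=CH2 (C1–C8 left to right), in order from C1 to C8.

C1 carries 4 σ bonds, giving a steric number of 4, so it is sp3.
C2: 3 σ bonds, plus one π bond — 3 electron domains, sp2.
C3 is sp2: 3 σ bonds, plus one π bond, 3 electron-density regions.
C4 carries 4 σ bonds, giving a steric number of 4, so it is sp3.
C5 carries 3 σ bonds, plus one π bond, giving a steric number of 3, so it is sp2.
C6: 3 σ bonds, plus one π bond; 3 regions of electron density → sp2.
C7 — 3 σ bonds, plus one π bond. Steric number 3, so sp2.
C8 is sp2: 3 σ bonds, plus one π bond, 3 electron-density regions.

C1 sp3, C2 sp2, C3 sp2, C4 sp3, C5 sp2, C6 sp2, C7 sp2, C8 sp2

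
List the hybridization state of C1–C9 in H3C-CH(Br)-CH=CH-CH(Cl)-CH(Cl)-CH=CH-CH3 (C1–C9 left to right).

C1 sp3, C2 sp3, C3 sp2, C4 sp2, C5 sp3, C6 sp3, C7 sp2, C8 sp2, C9 sp3

C1: 4 σ bonds — 4 electron domains, sp3.
C2 (4 σ bonds) has steric number 4: sp3.
C3: 3 σ bonds, plus one π bond — 3 electron domains, sp2.
C4: 3 σ bonds, plus one π bond — 3 electron domains, sp2.
C5 carries 4 σ bonds, giving a steric number of 4, so it is sp3.
C6 carries 4 σ bonds, giving a steric number of 4, so it is sp3.
C7 — 3 σ bonds, plus one π bond. Steric number 3, so sp2.
C8: 3 σ bonds, plus one π bond; 3 regions of electron density → sp2.
C9: 4 σ bonds — 4 electron domains, sp3.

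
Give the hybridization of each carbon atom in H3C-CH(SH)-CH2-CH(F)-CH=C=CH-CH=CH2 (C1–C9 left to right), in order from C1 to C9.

C1: 4 σ bonds — 4 electron domains, sp3.
C2: 4 σ bonds — 4 electron domains, sp3.
C3 is sp3: 4 σ bonds, 4 electron-density regions.
C4 (4 σ bonds) has steric number 4: sp3.
C5 has 3 σ bonds, plus one π bond: steric number 3 → sp2.
C6 has 2 σ bonds, plus two π bonds: steric number 2 → sp.
C7: 3 σ bonds, plus one π bond; 3 regions of electron density → sp2.
C8 (3 σ bonds, plus one π bond) has steric number 3: sp2.
C9: 3 σ bonds, plus one π bond — 3 electron domains, sp2.

C1 sp3, C2 sp3, C3 sp3, C4 sp3, C5 sp2, C6 sp, C7 sp2, C8 sp2, C9 sp2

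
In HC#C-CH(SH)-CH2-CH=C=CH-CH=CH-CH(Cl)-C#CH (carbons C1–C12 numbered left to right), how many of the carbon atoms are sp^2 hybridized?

4

C1: sp
C2: sp
C3: sp3
C4: sp3
C5: sp2 ✓
C6: sp
C7: sp2 ✓
C8: sp2 ✓
C9: sp2 ✓
C10: sp3
C11: sp
C12: sp
C5, C7, C8, C9 → 4 sp2 carbons.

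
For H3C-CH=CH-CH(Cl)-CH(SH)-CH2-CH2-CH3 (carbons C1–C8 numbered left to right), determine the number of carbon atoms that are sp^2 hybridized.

C1: sp3
C2: sp2 ✓
C3: sp2 ✓
C4: sp3
C5: sp3
C6: sp3
C7: sp3
C8: sp3
C2, C3 → 2 sp2 carbons.

2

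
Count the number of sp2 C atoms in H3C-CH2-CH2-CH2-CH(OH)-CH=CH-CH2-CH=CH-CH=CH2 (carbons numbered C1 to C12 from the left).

6

C1: sp3
C2: sp3
C3: sp3
C4: sp3
C5: sp3
C6: sp2 ✓
C7: sp2 ✓
C8: sp3
C9: sp2 ✓
C10: sp2 ✓
C11: sp2 ✓
C12: sp2 ✓
C6, C7, C9, C10, C11, C12 → 6 sp2 carbons.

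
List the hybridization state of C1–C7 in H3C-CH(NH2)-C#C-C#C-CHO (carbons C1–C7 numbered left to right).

C1 sp3, C2 sp3, C3 sp, C4 sp, C5 sp, C6 sp, C7 sp2

C1: 4 σ bonds — 4 electron domains, sp3.
C2: 4 σ bonds — 4 electron domains, sp3.
C3 has 2 σ bonds, plus two π bonds: steric number 2 → sp.
C4 has 2 σ bonds, plus two π bonds: steric number 2 → sp.
C5 — 2 σ bonds, plus two π bonds. Steric number 2, so sp.
C6 (2 σ bonds, plus two π bonds) has steric number 2: sp.
C7 (3 σ bonds, plus one π bond) has steric number 3: sp2.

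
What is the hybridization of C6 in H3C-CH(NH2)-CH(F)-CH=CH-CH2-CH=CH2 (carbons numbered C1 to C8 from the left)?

sp³

C6 (4 σ bonds) has steric number 4: sp3.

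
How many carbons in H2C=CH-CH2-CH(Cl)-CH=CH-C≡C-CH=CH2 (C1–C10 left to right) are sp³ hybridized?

2

C1: sp2
C2: sp2
C3: sp3 ✓
C4: sp3 ✓
C5: sp2
C6: sp2
C7: sp
C8: sp
C9: sp2
C10: sp2
C3, C4 → 2 sp3 carbons.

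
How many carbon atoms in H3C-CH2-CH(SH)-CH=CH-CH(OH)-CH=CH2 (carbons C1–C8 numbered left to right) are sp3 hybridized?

C1: sp3 ✓
C2: sp3 ✓
C3: sp3 ✓
C4: sp2
C5: sp2
C6: sp3 ✓
C7: sp2
C8: sp2
C1, C2, C3, C6 → 4 sp3 carbons.

4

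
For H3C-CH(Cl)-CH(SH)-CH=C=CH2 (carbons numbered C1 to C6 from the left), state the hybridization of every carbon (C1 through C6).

C1 carries 4 σ bonds, giving a steric number of 4, so it is sp3.
C2 has 4 σ bonds: steric number 4 → sp3.
C3 is sp3: 4 σ bonds, 4 electron-density regions.
C4: 3 σ bonds, plus one π bond — 3 electron domains, sp2.
C5 carries 2 σ bonds, plus two π bonds, giving a steric number of 2, so it is sp.
C6 has 3 σ bonds, plus one π bond: steric number 3 → sp2.

C1 sp3, C2 sp3, C3 sp3, C4 sp2, C5 sp, C6 sp2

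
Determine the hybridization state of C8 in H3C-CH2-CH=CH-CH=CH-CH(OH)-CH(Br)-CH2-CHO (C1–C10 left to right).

C8: 4 σ bonds; 4 regions of electron density → sp3.

sp3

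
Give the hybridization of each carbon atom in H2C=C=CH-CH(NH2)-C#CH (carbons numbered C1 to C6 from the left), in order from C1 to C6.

C1 sp2, C2 sp, C3 sp2, C4 sp3, C5 sp, C6 sp

C1 carries 3 σ bonds, plus one π bond, giving a steric number of 3, so it is sp2.
C2 has 2 σ bonds, plus two π bonds: steric number 2 → sp.
C3: 3 σ bonds, plus one π bond; 3 regions of electron density → sp2.
C4: 4 σ bonds — 4 electron domains, sp3.
C5: 2 σ bonds, plus two π bonds; 2 regions of electron density → sp.
C6 carries 2 σ bonds, plus two π bonds, giving a steric number of 2, so it is sp.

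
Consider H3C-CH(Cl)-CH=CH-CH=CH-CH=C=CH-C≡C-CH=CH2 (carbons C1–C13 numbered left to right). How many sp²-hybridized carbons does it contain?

8

C1: sp3
C2: sp3
C3: sp2 ✓
C4: sp2 ✓
C5: sp2 ✓
C6: sp2 ✓
C7: sp2 ✓
C8: sp
C9: sp2 ✓
C10: sp
C11: sp
C12: sp2 ✓
C13: sp2 ✓
C3, C4, C5, C6, C7, C9, C12, C13 → 8 sp2 carbons.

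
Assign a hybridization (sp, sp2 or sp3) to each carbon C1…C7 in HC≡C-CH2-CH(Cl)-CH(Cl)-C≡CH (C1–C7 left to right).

C1 carries 2 σ bonds, plus two π bonds, giving a steric number of 2, so it is sp.
C2 (2 σ bonds, plus two π bonds) has steric number 2: sp.
C3 has 4 σ bonds: steric number 4 → sp3.
C4: 4 σ bonds — 4 electron domains, sp3.
C5 (4 σ bonds) has steric number 4: sp3.
C6 (2 σ bonds, plus two π bonds) has steric number 2: sp.
C7: 2 σ bonds, plus two π bonds; 2 regions of electron density → sp.

C1 sp, C2 sp, C3 sp3, C4 sp3, C5 sp3, C6 sp, C7 sp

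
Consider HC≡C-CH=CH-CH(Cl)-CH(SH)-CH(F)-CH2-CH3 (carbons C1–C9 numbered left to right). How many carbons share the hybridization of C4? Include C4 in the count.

2

C4 is sp2 (one π bond).
C1: sp
C2: sp
C3: sp2 ✓
C4: sp2 ✓
C5: sp3
C6: sp3
C7: sp3
C8: sp3
C9: sp3
2 carbons are sp2.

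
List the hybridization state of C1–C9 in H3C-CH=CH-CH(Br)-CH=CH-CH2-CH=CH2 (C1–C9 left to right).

C1 is sp3: 4 σ bonds, 4 electron-density regions.
C2: 3 σ bonds, plus one π bond — 3 electron domains, sp2.
C3 carries 3 σ bonds, plus one π bond, giving a steric number of 3, so it is sp2.
C4 (4 σ bonds) has steric number 4: sp3.
C5 (3 σ bonds, plus one π bond) has steric number 3: sp2.
C6 — 3 σ bonds, plus one π bond. Steric number 3, so sp2.
C7 carries 4 σ bonds, giving a steric number of 4, so it is sp3.
C8 carries 3 σ bonds, plus one π bond, giving a steric number of 3, so it is sp2.
C9 — 3 σ bonds, plus one π bond. Steric number 3, so sp2.

C1 sp3, C2 sp2, C3 sp2, C4 sp3, C5 sp2, C6 sp2, C7 sp3, C8 sp2, C9 sp2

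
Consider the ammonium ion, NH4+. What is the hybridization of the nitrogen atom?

Four σ bonds, no lone pair → sp3, tetrahedral.

sp³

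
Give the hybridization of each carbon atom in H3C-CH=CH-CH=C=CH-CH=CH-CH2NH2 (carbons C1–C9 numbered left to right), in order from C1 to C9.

C1: 4 σ bonds — 4 electron domains, sp3.
C2 — 3 σ bonds, plus one π bond. Steric number 3, so sp2.
C3 — 3 σ bonds, plus one π bond. Steric number 3, so sp2.
C4 (3 σ bonds, plus one π bond) has steric number 3: sp2.
C5 — 2 σ bonds, plus two π bonds. Steric number 2, so sp.
C6 carries 3 σ bonds, plus one π bond, giving a steric number of 3, so it is sp2.
C7: 3 σ bonds, plus one π bond — 3 electron domains, sp2.
C8 — 3 σ bonds, plus one π bond. Steric number 3, so sp2.
C9 carries 4 σ bonds, giving a steric number of 4, so it is sp3.

C1 sp3, C2 sp2, C3 sp2, C4 sp2, C5 sp, C6 sp2, C7 sp2, C8 sp2, C9 sp3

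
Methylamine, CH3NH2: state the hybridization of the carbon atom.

sp^3

The carbon atom carries 4 σ bonds, giving a steric number of 4, so it is sp3.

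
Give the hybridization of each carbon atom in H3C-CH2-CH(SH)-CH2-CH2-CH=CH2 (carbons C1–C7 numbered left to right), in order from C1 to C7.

C1 is sp3: 4 σ bonds, 4 electron-density regions.
C2 (4 σ bonds) has steric number 4: sp3.
C3: 4 σ bonds — 4 electron domains, sp3.
C4 — 4 σ bonds. Steric number 4, so sp3.
C5 — 4 σ bonds. Steric number 4, so sp3.
C6 — 3 σ bonds, plus one π bond. Steric number 3, so sp2.
C7 is sp2: 3 σ bonds, plus one π bond, 3 electron-density regions.

C1 sp3, C2 sp3, C3 sp3, C4 sp3, C5 sp3, C6 sp2, C7 sp2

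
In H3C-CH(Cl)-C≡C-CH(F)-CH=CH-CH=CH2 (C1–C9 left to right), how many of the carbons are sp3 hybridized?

3

C1: sp3 ✓
C2: sp3 ✓
C3: sp
C4: sp
C5: sp3 ✓
C6: sp2
C7: sp2
C8: sp2
C9: sp2
C1, C2, C5 → 3 sp3 carbons.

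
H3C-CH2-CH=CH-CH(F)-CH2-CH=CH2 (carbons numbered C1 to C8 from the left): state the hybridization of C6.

sp³

C6: 4 σ bonds — 4 electron domains, sp3.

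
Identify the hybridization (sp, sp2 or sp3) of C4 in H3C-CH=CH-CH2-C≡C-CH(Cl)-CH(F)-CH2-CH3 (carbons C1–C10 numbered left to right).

sp^3

C4: 4 σ bonds — 4 electron domains, sp3.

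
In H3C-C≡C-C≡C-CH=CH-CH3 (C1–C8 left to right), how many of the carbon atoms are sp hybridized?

C1: sp3
C2: sp ✓
C3: sp ✓
C4: sp ✓
C5: sp ✓
C6: sp2
C7: sp2
C8: sp3
C2, C3, C4, C5 → 4 sp carbons.

4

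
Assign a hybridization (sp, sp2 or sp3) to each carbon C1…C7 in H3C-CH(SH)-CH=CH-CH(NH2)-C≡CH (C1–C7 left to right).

C1 is sp3: 4 σ bonds, 4 electron-density regions.
C2 (4 σ bonds) has steric number 4: sp3.
C3 (3 σ bonds, plus one π bond) has steric number 3: sp2.
C4 (3 σ bonds, plus one π bond) has steric number 3: sp2.
C5 is sp3: 4 σ bonds, 4 electron-density regions.
C6 is sp: 2 σ bonds, plus two π bonds, 2 electron-density regions.
C7 has 2 σ bonds, plus two π bonds: steric number 2 → sp.

C1 sp3, C2 sp3, C3 sp2, C4 sp2, C5 sp3, C6 sp, C7 sp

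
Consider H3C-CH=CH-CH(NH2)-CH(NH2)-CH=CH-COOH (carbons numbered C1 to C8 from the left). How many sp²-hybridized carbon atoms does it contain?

C1: sp3
C2: sp2 ✓
C3: sp2 ✓
C4: sp3
C5: sp3
C6: sp2 ✓
C7: sp2 ✓
C8: sp2 ✓
C2, C3, C6, C7, C8 → 5 sp2 carbons.

5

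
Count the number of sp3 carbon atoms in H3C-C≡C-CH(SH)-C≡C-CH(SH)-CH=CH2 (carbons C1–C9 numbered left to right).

3

C1: sp3 ✓
C2: sp
C3: sp
C4: sp3 ✓
C5: sp
C6: sp
C7: sp3 ✓
C8: sp2
C9: sp2
C1, C4, C7 → 3 sp3 carbons.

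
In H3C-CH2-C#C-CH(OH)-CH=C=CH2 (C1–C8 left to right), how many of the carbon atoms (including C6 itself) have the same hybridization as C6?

C6 is sp2 (one π bond).
C1: sp3
C2: sp3
C3: sp
C4: sp
C5: sp3
C6: sp2 ✓
C7: sp
C8: sp2 ✓
2 carbons are sp2.

2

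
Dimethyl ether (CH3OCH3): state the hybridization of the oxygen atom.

sp^3

Two σ bonds + two lone pairs = steric number 4 → sp3.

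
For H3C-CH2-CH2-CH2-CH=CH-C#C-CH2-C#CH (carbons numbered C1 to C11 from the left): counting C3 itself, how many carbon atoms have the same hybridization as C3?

5

C3 is sp3 (only σ bonds).
C1: sp3 ✓
C2: sp3 ✓
C3: sp3 ✓
C4: sp3 ✓
C5: sp2
C6: sp2
C7: sp
C8: sp
C9: sp3 ✓
C10: sp
C11: sp
5 carbons are sp3.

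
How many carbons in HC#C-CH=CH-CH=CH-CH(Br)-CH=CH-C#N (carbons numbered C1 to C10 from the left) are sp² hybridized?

6

C1: sp
C2: sp
C3: sp2 ✓
C4: sp2 ✓
C5: sp2 ✓
C6: sp2 ✓
C7: sp3
C8: sp2 ✓
C9: sp2 ✓
C10: sp
C3, C4, C5, C6, C8, C9 → 6 sp2 carbons.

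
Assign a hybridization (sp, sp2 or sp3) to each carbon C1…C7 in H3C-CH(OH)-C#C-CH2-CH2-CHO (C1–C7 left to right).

C1 carries 4 σ bonds, giving a steric number of 4, so it is sp3.
C2 — 4 σ bonds. Steric number 4, so sp3.
C3 carries 2 σ bonds, plus two π bonds, giving a steric number of 2, so it is sp.
C4: 2 σ bonds, plus two π bonds — 2 electron domains, sp.
C5: 4 σ bonds; 4 regions of electron density → sp3.
C6 (4 σ bonds) has steric number 4: sp3.
C7 carries 3 σ bonds, plus one π bond, giving a steric number of 3, so it is sp2.

C1 sp3, C2 sp3, C3 sp, C4 sp, C5 sp3, C6 sp3, C7 sp2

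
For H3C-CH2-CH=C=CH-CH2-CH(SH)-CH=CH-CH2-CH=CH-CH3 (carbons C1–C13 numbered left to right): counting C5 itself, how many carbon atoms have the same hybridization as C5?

6

C5 is sp2 (one π bond).
C1: sp3
C2: sp3
C3: sp2 ✓
C4: sp
C5: sp2 ✓
C6: sp3
C7: sp3
C8: sp2 ✓
C9: sp2 ✓
C10: sp3
C11: sp2 ✓
C12: sp2 ✓
C13: sp3
6 carbons are sp2.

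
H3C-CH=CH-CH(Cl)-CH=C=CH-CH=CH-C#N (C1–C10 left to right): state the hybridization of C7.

sp²

C7 has 3 σ bonds, plus one π bond: steric number 3 → sp2.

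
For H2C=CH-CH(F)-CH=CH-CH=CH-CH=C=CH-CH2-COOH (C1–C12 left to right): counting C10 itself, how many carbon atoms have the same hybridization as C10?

C10 is sp2 (one π bond).
C1: sp2 ✓
C2: sp2 ✓
C3: sp3
C4: sp2 ✓
C5: sp2 ✓
C6: sp2 ✓
C7: sp2 ✓
C8: sp2 ✓
C9: sp
C10: sp2 ✓
C11: sp3
C12: sp2 ✓
9 carbons are sp2.

9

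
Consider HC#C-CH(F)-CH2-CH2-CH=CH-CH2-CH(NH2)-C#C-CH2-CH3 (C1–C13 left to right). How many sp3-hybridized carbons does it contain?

7

C1: sp
C2: sp
C3: sp3 ✓
C4: sp3 ✓
C5: sp3 ✓
C6: sp2
C7: sp2
C8: sp3 ✓
C9: sp3 ✓
C10: sp
C11: sp
C12: sp3 ✓
C13: sp3 ✓
C3, C4, C5, C8, C9, C12, C13 → 7 sp3 carbons.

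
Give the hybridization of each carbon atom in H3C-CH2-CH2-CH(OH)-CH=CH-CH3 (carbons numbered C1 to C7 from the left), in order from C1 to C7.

C1 sp3, C2 sp3, C3 sp3, C4 sp3, C5 sp2, C6 sp2, C7 sp3

C1 carries 4 σ bonds, giving a steric number of 4, so it is sp3.
C2 is sp3: 4 σ bonds, 4 electron-density regions.
C3 is sp3: 4 σ bonds, 4 electron-density regions.
C4 — 4 σ bonds. Steric number 4, so sp3.
C5 (3 σ bonds, plus one π bond) has steric number 3: sp2.
C6: 3 σ bonds, plus one π bond; 3 regions of electron density → sp2.
C7 is sp3: 4 σ bonds, 4 electron-density regions.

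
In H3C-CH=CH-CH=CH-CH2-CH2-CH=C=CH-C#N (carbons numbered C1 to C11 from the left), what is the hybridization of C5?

C5 is sp2: 3 σ bonds, plus one π bond, 3 electron-density regions.

sp²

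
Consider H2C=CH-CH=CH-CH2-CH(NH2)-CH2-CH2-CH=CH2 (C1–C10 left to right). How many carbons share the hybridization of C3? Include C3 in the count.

C3 is sp2 (one π bond).
C1: sp2 ✓
C2: sp2 ✓
C3: sp2 ✓
C4: sp2 ✓
C5: sp3
C6: sp3
C7: sp3
C8: sp3
C9: sp2 ✓
C10: sp2 ✓
6 carbons are sp2.

6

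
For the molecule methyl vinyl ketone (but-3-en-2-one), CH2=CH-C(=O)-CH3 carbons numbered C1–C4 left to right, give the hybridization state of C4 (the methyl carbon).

sp3

C4 (the methyl carbon) is sp3: 4 σ bonds, 4 electron-density regions.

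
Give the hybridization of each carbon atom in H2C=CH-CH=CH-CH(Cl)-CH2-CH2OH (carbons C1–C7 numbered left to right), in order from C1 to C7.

C1: 3 σ bonds, plus one π bond — 3 electron domains, sp2.
C2 has 3 σ bonds, plus one π bond: steric number 3 → sp2.
C3 is sp2: 3 σ bonds, plus one π bond, 3 electron-density regions.
C4: 3 σ bonds, plus one π bond; 3 regions of electron density → sp2.
C5: 4 σ bonds — 4 electron domains, sp3.
C6: 4 σ bonds; 4 regions of electron density → sp3.
C7: 4 σ bonds — 4 electron domains, sp3.

C1 sp2, C2 sp2, C3 sp2, C4 sp2, C5 sp3, C6 sp3, C7 sp3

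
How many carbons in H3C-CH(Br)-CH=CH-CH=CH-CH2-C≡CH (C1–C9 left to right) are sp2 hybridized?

C1: sp3
C2: sp3
C3: sp2 ✓
C4: sp2 ✓
C5: sp2 ✓
C6: sp2 ✓
C7: sp3
C8: sp
C9: sp
C3, C4, C5, C6 → 4 sp2 carbons.

4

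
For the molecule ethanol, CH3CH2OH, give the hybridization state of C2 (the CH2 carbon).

C2 (the CH2 carbon) is sp3: 4 σ bonds, 4 electron-density regions.

sp³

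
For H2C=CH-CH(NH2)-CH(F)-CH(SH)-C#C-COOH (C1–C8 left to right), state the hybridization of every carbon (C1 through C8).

C1 sp2, C2 sp2, C3 sp3, C4 sp3, C5 sp3, C6 sp, C7 sp, C8 sp2

C1 — 3 σ bonds, plus one π bond. Steric number 3, so sp2.
C2 carries 3 σ bonds, plus one π bond, giving a steric number of 3, so it is sp2.
C3: 4 σ bonds; 4 regions of electron density → sp3.
C4 is sp3: 4 σ bonds, 4 electron-density regions.
C5 (4 σ bonds) has steric number 4: sp3.
C6 carries 2 σ bonds, plus two π bonds, giving a steric number of 2, so it is sp.
C7 (2 σ bonds, plus two π bonds) has steric number 2: sp.
C8 is sp2: 3 σ bonds, plus one π bond, 3 electron-density regions.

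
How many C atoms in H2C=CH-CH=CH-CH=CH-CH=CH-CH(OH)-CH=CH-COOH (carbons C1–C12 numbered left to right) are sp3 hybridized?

C1: sp2
C2: sp2
C3: sp2
C4: sp2
C5: sp2
C6: sp2
C7: sp2
C8: sp2
C9: sp3 ✓
C10: sp2
C11: sp2
C12: sp2
C9 → 1 sp3 carbon.

1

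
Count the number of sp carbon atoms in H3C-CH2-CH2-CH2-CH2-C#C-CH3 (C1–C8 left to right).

2

C1: sp3
C2: sp3
C3: sp3
C4: sp3
C5: sp3
C6: sp ✓
C7: sp ✓
C8: sp3
C6, C7 → 2 sp carbons.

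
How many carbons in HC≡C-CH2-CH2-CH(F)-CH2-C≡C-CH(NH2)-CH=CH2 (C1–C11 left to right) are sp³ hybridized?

C1: sp
C2: sp
C3: sp3 ✓
C4: sp3 ✓
C5: sp3 ✓
C6: sp3 ✓
C7: sp
C8: sp
C9: sp3 ✓
C10: sp2
C11: sp2
C3, C4, C5, C6, C9 → 5 sp3 carbons.

5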